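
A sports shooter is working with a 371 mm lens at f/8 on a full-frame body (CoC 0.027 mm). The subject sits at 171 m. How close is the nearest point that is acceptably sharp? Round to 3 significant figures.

135 m

Hyperfocal distance H = f²/(N·c) + f = 371²/(8 × 0.027) + 371 = 137641/0.216 + 371 ≈ 637597.9 mm ≈ 637.6 m.
Near limit Dn = s·(H − f)/(H + s − 2f) = 171000 × (637597.9 − 371) / (637597.9 + 171000 − 2 × 371) = 171000 × 637226.9 / 807855.9 ≈ 134883 mm ≈ 135 m.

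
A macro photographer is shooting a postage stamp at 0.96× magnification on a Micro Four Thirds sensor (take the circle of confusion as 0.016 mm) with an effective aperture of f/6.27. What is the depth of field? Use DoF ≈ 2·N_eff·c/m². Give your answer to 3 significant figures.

At magnification m, DoF ≈ 2·N_eff·c/m² = 2 × 6.27 × 0.016 / 0.96² = 0.2006 / 0.9216 ≈ 0.218 mm.

0.218 mm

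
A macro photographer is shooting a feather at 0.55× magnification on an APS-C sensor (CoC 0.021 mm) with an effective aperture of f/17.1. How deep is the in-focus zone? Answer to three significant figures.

2.37 mm

At magnification m, DoF ≈ 2·N_eff·c/m² = 2 × 17.1 × 0.021 / 0.55² = 0.7182 / 0.3025 ≈ 2.37 mm.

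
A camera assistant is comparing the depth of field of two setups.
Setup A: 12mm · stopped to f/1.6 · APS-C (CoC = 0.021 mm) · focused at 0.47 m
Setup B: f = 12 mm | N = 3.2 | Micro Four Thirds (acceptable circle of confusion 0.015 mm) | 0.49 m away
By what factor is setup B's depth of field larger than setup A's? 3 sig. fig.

Setup A: H = 12²/(1.6×0.021) + 12 ≈ 4297.7 mm; DoF = Df − Dn = 526.24 − 424.62 ≈ 101.62 mm.
Setup B: H = 12²/(3.2×0.015) + 12 ≈ 3012.0 mm; DoF = Df − Dn = 582.87 − 422.66 ≈ 160.21 mm.
Ratio = 160.21 / 101.62 ≈ 1.58.

1.58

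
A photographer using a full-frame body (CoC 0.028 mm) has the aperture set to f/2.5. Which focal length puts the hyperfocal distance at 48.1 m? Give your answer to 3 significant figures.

58.0 mm

From H = f²/(N·c) + f, with f ≪ H: f ≈ √(H·N·c) = √(48100 × 2.5 × 0.028) = √3367.0 ≈ 58.03 mm.
The +f correction barely moves this — solving exactly, f² + N·c·f − N·c·H = 0 ⇒ f = (−N·c + √((N·c)² + 4·N·c·H))/2 = (−0.07 + √13468)/2 ≈ 57.991 mm, so f ≈ 58.0 mm.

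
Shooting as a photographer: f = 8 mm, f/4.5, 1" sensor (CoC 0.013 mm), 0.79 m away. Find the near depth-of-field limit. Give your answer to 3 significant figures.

Hyperfocal distance H = f²/(N·c) + f = 8²/(4.5 × 0.013) + 8 = 64/0.0585 + 8 ≈ 1102.0 mm ≈ 1.102 m.
Near limit Dn = s·(H − f)/(H + s − 2f) = 790 × (1102.0 − 8) / (1102.0 + 790 − 2 × 8) = 790 × 1094.0 / 1876.0 ≈ 460.70 mm.

461 mm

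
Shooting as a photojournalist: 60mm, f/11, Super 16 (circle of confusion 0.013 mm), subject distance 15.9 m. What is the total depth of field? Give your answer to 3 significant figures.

Hyperfocal distance H = f²/(N·c) + f = 60²/(11 × 0.013) + 60 = 3600/0.143 + 60 ≈ 25234.8 mm ≈ 25.23 m.
Near limit Dn = s·(H − f)/(H + s − 2f) = 15900 × (25234.8 − 60) / (25234.8 + 15900 − 2 × 60) = 15900 × 25174.8 / 41014.8 ≈ 9759 mm.
Far limit Df = s·(H − f)/(H − s) = 15900 × (25234.8 − 60) / (25234.8 − 15900) = 15900 × 25174.8 / 9334.8 ≈ 42880 mm.
Depth of field = Df − Dn = 42880 − 9759 ≈ 33121 mm ≈ 33.1 m.

33.1 m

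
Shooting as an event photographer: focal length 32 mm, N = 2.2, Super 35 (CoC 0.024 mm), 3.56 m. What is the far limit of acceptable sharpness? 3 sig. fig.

4.35 m

Hyperfocal distance H = f²/(N·c) + f = 32²/(2.2 × 0.024) + 32 = 1024/0.0528 + 32 ≈ 19425.9 mm ≈ 19.43 m.
Far limit Df = s·(H − f)/(H − s) = 3560 × (19425.9 − 32) / (19425.9 − 3560) = 3560 × 19393.9 / 15865.9 ≈ 4351.6 mm ≈ 4.35 m.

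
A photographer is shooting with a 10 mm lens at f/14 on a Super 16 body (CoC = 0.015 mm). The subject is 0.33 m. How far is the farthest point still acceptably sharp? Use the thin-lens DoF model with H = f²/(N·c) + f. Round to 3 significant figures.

Hyperfocal distance H = f²/(N·c) + f = 10²/(14 × 0.015) + 10 = 100/0.21 + 10 ≈ 486.2 mm ≈ 0.486 m.
Far limit Df = s·(H − f)/(H − s) = 330 × (486.2 − 10) / (486.2 − 330) = 330 × 476.2 / 156.2 ≈ 1006.1 mm ≈ 1.01 m.

1.01 m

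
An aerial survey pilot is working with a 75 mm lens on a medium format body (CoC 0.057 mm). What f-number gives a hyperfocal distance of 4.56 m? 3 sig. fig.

f/22

Rearrange H = f²/(N·c) + f for N: N = f² / ((H − f)·c).
N = 75² / ((4560 − 75) × 0.057) = 5625 / 255.6 ≈ 22.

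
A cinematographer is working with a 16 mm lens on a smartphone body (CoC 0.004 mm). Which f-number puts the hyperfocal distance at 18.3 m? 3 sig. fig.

Rearrange H = f²/(N·c) + f for N: N = f² / ((H − f)·c).
N = 16² / ((18300 − 16) × 0.004) = 256 / 73.14 ≈ 3.50.

f/3.50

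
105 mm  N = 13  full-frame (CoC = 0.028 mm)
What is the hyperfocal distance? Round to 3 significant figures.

Hyperfocal distance H = f²/(N·c) + f = 105²/(13 × 0.028) + 105 = 11025/0.364 + 105 ≈ 30393.5 mm ≈ 30.4 m.

30.4 m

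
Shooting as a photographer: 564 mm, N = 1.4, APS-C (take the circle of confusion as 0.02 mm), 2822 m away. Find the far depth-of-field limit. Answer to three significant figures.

Hyperfocal distance H = f²/(N·c) + f = 564²/(1.4 × 0.02) + 564 = 318096/0.028 + 564 ≈ 11361135.4 mm ≈ 11361 m.
Far limit Df = s·(H − f)/(H − s) = 2822000 × (11361135.4 − 564) / (11361135.4 − 2822000) = 2822000 × 11360571.4 / 8539135.4 ≈ 3754424 mm ≈ 3750 m.

3750 m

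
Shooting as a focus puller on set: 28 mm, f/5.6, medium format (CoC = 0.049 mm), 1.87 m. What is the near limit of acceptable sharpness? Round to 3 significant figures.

Hyperfocal distance H = f²/(N·c) + f = 28²/(5.6 × 0.049) + 28 = 784/0.2744 + 28 ≈ 2885.1 mm ≈ 2.885 m.
Near limit Dn = s·(H − f)/(H + s − 2f) = 1870 × (2885.1 − 28) / (2885.1 + 1870 − 2 × 28) = 1870 × 2857.1 / 4699.1 ≈ 1137.0 mm ≈ 1.14 m.

1.14 m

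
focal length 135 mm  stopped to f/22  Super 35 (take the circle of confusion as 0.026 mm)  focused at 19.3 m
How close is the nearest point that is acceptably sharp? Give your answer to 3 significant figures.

Hyperfocal distance H = f²/(N·c) + f = 135²/(22 × 0.026) + 135 = 18225/0.572 + 135 ≈ 31996.9 mm ≈ 32.00 m.
Near limit Dn = s·(H − f)/(H + s − 2f) = 19300 × (31996.9 − 135) / (31996.9 + 19300 − 2 × 135) = 19300 × 31861.9 / 51026.9 ≈ 12051 mm ≈ 12.1 m.

12.1 m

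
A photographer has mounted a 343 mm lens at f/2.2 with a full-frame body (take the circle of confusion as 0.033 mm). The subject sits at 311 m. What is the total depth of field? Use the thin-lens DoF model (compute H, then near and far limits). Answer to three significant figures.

Hyperfocal distance H = f²/(N·c) + f = 343²/(2.2 × 0.033) + 343 = 117649/0.0726 + 343 ≈ 1620852.6 mm ≈ 1621 m.
Near limit Dn = s·(H − f)/(H + s − 2f) = 311000 × (1620852.6 − 343) / (1620852.6 + 311000 − 2 × 343) = 311000 × 1620509.6 / 1931166.6 ≈ 260971 mm.
Far limit Df = s·(H − f)/(H − s) = 311000 × (1620852.6 − 343) / (1620852.6 − 311000) = 311000 × 1620509.6 / 1309852.6 ≈ 384760 mm.
Depth of field = Df − Dn = 384760 − 260971 ≈ 123789 mm ≈ 124 m.

124 m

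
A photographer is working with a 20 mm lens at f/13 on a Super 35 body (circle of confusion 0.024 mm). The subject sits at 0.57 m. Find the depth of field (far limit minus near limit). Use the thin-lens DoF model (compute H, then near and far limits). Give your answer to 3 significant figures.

0.599 m

Hyperfocal distance H = f²/(N·c) + f = 20²/(13 × 0.024) + 20 = 400/0.312 + 20 ≈ 1302.1 mm ≈ 1.302 m.
Near limit Dn = s·(H − f)/(H + s − 2f) = 570 × (1302.1 − 20) / (1302.1 + 570 − 2 × 20) = 570 × 1282.1 / 1832.1 ≈ 398.88 mm.
Far limit Df = s·(H − f)/(H − s) = 570 × (1302.1 − 20) / (1302.1 − 570) = 570 × 1282.1 / 732.1 ≈ 998.25 mm.
Depth of field = Df − Dn = 998.25 − 398.88 ≈ 599.37 mm ≈ 0.599 m.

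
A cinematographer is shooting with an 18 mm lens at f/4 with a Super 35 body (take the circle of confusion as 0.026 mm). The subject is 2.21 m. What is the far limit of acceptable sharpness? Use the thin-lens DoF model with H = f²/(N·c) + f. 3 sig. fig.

7.46 m

Hyperfocal distance H = f²/(N·c) + f = 18²/(4 × 0.026) + 18 = 324/0.104 + 18 ≈ 3133.4 mm ≈ 3.133 m.
Far limit Df = s·(H − f)/(H − s) = 2210 × (3133.4 − 18) / (3133.4 − 2210) = 2210 × 3115.4 / 923.4 ≈ 7456.3 mm ≈ 7.46 m.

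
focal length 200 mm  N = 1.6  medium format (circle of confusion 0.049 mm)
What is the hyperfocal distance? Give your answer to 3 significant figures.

Hyperfocal distance H = f²/(N·c) + f = 200²/(1.6 × 0.049) + 200 = 40000/0.0784 + 200 ≈ 510404.1 mm ≈ 510 m.

510 m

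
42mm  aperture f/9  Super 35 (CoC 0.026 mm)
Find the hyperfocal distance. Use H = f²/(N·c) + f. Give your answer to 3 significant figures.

Hyperfocal distance H = f²/(N·c) + f = 42²/(9 × 0.026) + 42 = 1764/0.234 + 42 ≈ 7580.5 mm ≈ 7.58 m.

7.58 m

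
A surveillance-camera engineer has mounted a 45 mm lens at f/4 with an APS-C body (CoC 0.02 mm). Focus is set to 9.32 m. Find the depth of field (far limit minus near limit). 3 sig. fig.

7.89 m

Hyperfocal distance H = f²/(N·c) + f = 45²/(4 × 0.02) + 45 = 2025/0.08 + 45 ≈ 25357.5 mm ≈ 25.36 m.
Near limit Dn = s·(H − f)/(H + s − 2f) = 9320 × (25357.5 − 45) / (25357.5 + 9320 − 2 × 45) = 9320 × 25312.5 / 34587.5 ≈ 6820.7 mm.
Far limit Df = s·(H − f)/(H − s) = 9320 × (25357.5 − 45) / (25357.5 − 9320) = 9320 × 25312.5 / 16037.5 ≈ 14710.1 mm.
Depth of field = Df − Dn = 14710.1 − 6820.7 ≈ 7889.4 mm ≈ 7.89 m.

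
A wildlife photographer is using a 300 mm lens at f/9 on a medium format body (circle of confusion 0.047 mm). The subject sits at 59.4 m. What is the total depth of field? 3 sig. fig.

Hyperfocal distance H = f²/(N·c) + f = 300²/(9 × 0.047) + 300 = 90000/0.423 + 300 ≈ 213066.0 mm ≈ 213.1 m.
Near limit Dn = s·(H − f)/(H + s − 2f) = 59400 × (213066.0 − 300) / (213066.0 + 59400 − 2 × 300) = 59400 × 212766.0 / 271866.0 ≈ 46487 mm.
Far limit Df = s·(H − f)/(H − s) = 59400 × (213066.0 − 300) / (213066.0 − 59400) = 59400 × 212766.0 / 153666.0 ≈ 82245 mm.
Depth of field = Df − Dn = 82245 − 46487 ≈ 35758 mm ≈ 35.8 m.

35.8 m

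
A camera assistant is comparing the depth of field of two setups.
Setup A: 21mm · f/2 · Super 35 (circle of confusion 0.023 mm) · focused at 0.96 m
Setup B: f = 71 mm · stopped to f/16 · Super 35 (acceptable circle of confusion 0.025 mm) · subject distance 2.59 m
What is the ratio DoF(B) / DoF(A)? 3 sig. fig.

Setup A: H = 21²/(2×0.023) + 21 ≈ 9608.0 mm; DoF = Df − Dn = 1064.24 − 874.36 ≈ 189.88 mm.
Setup B: H = 71²/(16×0.025) + 71 ≈ 12673.5 mm; DoF = Df − Dn = 3237.0 − 2158.5 ≈ 1078.5 mm.
Ratio = 1078.5 / 189.88 ≈ 5.68.

5.68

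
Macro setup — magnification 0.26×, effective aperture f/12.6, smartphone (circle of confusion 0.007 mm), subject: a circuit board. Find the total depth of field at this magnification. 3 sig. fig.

2.61 mm

At magnification m, DoF ≈ 2·N_eff·c/m² = 2 × 12.6 × 0.007 / 0.26² = 0.1764 / 0.0676 ≈ 2.61 mm.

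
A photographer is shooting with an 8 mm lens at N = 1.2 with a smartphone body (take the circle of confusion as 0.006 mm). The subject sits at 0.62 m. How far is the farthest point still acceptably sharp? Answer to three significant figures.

Hyperfocal distance H = f²/(N·c) + f = 8²/(1.2 × 0.006) + 8 = 64/0.0072 + 8 ≈ 8896.9 mm ≈ 8.897 m.
Far limit Df = s·(H − f)/(H − s) = 620 × (8896.9 − 8) / (8896.9 − 620) = 620 × 8888.9 / 8276.9 ≈ 665.84 mm ≈ 0.666 m.

0.666 m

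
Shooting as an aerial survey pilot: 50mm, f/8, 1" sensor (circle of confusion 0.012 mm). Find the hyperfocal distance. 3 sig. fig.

Hyperfocal distance H = f²/(N·c) + f = 50²/(8 × 0.012) + 50 = 2500/0.096 + 50 ≈ 26091.7 mm ≈ 26.1 m.

26.1 m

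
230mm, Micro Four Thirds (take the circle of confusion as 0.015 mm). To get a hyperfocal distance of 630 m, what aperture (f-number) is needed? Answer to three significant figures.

Rearrange H = f²/(N·c) + f for N: N = f² / ((H − f)·c).
N = 230² / ((630000 − 230) × 0.015) = 52900 / 9447 ≈ 5.60.

f/5.60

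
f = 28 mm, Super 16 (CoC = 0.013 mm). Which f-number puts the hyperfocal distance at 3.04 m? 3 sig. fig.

f/20

Rearrange H = f²/(N·c) + f for N: N = f² / ((H − f)·c).
N = 28² / ((3040 − 28) × 0.013) = 784 / 39.16 ≈ 20.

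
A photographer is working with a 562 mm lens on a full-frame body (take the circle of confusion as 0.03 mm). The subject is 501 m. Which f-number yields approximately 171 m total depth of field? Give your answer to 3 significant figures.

Write h = H − f = f²/(N·c). The thin-lens limits are Dn = s·h/(h + (s−f)) and Df = s·h/(h − (s−f)), so DoF = Df − Dn = 2·s·(s−f)·h / (h² − (s−f)²).
That is a quadratic in h: DoF·h² − 2·s·(s−f)·h − DoF·(s−f)² = 0 ⇒ h = (s−f)·(s + √(s² + DoF²)) / DoF = 500438 × (501000 + √(501000² + 171000²)) / 171000 = 500438 × (501000 + 529379) / 171000 ≈ 3015443 mm.
Then N = f²/(c·h) = 562² / (0.03 × 3015443) = 315844 / 90463 ≈ 3.49.

f/3.49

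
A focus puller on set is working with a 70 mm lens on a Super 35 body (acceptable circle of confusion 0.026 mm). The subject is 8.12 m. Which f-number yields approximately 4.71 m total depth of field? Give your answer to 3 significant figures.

Write h = H − f = f²/(N·c). The thin-lens limits are Dn = s·h/(h + (s−f)) and Df = s·h/(h − (s−f)), so DoF = Df − Dn = 2·s·(s−f)·h / (h² − (s−f)²).
That is a quadratic in h: DoF·h² − 2·s·(s−f)·h − DoF·(s−f)² = 0 ⇒ h = (s−f)·(s + √(s² + DoF²)) / DoF = 8050 × (8120 + √(8120² + 4710²)) / 4710 = 8050 × (8120 + 9387.15) / 4710 ≈ 29922 mm.
Then N = f²/(c·h) = 70² / (0.026 × 29922) = 4900 / 777.97 ≈ 6.30.

f/6.30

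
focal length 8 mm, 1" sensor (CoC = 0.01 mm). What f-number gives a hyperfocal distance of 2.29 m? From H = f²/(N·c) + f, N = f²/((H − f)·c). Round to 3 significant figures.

f/2.80

Rearrange H = f²/(N·c) + f for N: N = f² / ((H − f)·c).
N = 8² / ((2290 − 8) × 0.01) = 64 / 22.82 ≈ 2.80.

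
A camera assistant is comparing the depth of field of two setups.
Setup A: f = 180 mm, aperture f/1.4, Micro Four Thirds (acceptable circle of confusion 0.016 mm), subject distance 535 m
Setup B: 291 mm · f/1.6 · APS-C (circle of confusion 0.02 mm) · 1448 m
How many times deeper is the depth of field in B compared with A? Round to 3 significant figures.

4.93

Setup A: H = 180²/(1.4×0.016) + 180 ≈ 1446608.6 mm; DoF = Df − Dn = 848872 − 390582 ≈ 458290 mm.
Setup B: H = 291²/(1.6×0.02) + 291 ≈ 2646572.2 mm; DoF = Df − Dn = 3196983 − 935961 ≈ 2261022 mm.
Ratio = 2261022 / 458290 ≈ 4.93.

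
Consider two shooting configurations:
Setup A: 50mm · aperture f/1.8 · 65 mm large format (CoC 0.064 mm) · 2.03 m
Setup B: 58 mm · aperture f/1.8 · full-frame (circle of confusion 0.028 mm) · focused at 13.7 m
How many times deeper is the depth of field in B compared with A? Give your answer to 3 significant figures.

15.6

Setup A: H = 50²/(1.8×0.064) + 50 ≈ 21751.4 mm; DoF = Df − Dn = 2233.81 − 1860.27 ≈ 373.54 mm.
Setup B: H = 58²/(1.8×0.028) + 58 ≈ 66804.0 mm; DoF = Df − Dn = 17219.4 − 11375.1 ≈ 5844.3 mm.
Ratio = 5844.3 / 373.54 ≈ 15.6.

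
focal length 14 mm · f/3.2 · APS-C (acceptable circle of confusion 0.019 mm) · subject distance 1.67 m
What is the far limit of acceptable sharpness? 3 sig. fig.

3.43 m

Hyperfocal distance H = f²/(N·c) + f = 14²/(3.2 × 0.019) + 14 = 196/0.0608 + 14 ≈ 3237.7 mm ≈ 3.238 m.
Far limit Df = s·(H − f)/(H − s) = 1670 × (3237.7 − 14) / (3237.7 − 1670) = 1670 × 3223.7 / 1567.7 ≈ 3434.1 mm ≈ 3.43 m.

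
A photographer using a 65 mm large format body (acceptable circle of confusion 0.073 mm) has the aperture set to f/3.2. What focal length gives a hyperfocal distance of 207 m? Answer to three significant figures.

From H = f²/(N·c) + f, with f ≪ H: f ≈ √(H·N·c) = √(207000 × 3.2 × 0.073) = √48355 ≈ 219.9 mm.
The +f correction barely moves this — solving exactly, f² + N·c·f − N·c·H = 0 ⇒ f = (−N·c + √((N·c)² + 4·N·c·H))/2 = (−0.2336 + √193421)/2 ≈ 219.78 mm, so f ≈ 220 mm.

220 mm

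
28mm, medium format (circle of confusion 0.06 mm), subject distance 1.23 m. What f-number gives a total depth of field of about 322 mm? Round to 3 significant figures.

Write h = H − f = f²/(N·c). The thin-lens limits are Dn = s·h/(h + (s−f)) and Df = s·h/(h − (s−f)), so DoF = Df − Dn = 2·s·(s−f)·h / (h² − (s−f)²).
That is a quadratic in h: DoF·h² − 2·s·(s−f)·h − DoF·(s−f)² = 0 ⇒ h = (s−f)·(s + √(s² + DoF²)) / DoF = 1202 × (1230 + √(1230² + 322²)) / 322 = 1202 × (1230 + 1271.45) / 322 ≈ 9337.7 mm.
Then N = f²/(c·h) = 28² / (0.06 × 9337.7) = 784 / 560.26 ≈ 1.40.

f/1.40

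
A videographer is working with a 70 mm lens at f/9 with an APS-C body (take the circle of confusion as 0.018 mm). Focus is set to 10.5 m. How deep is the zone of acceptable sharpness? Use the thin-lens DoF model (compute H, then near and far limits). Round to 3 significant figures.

Hyperfocal distance H = f²/(N·c) + f = 70²/(9 × 0.018) + 70 = 4900/0.162 + 70 ≈ 30316.9 mm ≈ 30.32 m.
Near limit Dn = s·(H − f)/(H + s − 2f) = 10500 × (30316.9 − 70) / (30316.9 + 10500 − 2 × 70) = 10500 × 30246.9 / 40676.9 ≈ 7807.7 mm.
Far limit Df = s·(H − f)/(H − s) = 10500 × (30316.9 − 70) / (30316.9 − 10500) = 10500 × 30246.9 / 19816.9 ≈ 16026.3 mm.
Depth of field = Df − Dn = 16026.3 − 7807.7 ≈ 8218.6 mm ≈ 8.22 m.

8.22 m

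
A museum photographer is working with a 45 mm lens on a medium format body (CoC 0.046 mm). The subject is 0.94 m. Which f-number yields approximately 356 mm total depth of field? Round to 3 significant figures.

f/9

Write h = H − f = f²/(N·c). The thin-lens limits are Dn = s·h/(h + (s−f)) and Df = s·h/(h − (s−f)), so DoF = Df − Dn = 2·s·(s−f)·h / (h² − (s−f)²).
That is a quadratic in h: DoF·h² − 2·s·(s−f)·h − DoF·(s−f)² = 0 ⇒ h = (s−f)·(s + √(s² + DoF²)) / DoF = 895 × (940 + √(940² + 356²)) / 356 = 895 × (940 + 1005.15) / 356 ≈ 4890.2 mm.
Then N = f²/(c·h) = 45² / (0.046 × 4890.2) = 2025 / 224.95 ≈ 9.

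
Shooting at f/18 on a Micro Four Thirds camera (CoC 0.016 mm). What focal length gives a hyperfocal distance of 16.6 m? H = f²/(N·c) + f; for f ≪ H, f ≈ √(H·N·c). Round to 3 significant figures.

From H = f²/(N·c) + f, with f ≪ H: f ≈ √(H·N·c) = √(16600 × 18 × 0.016) = √4780.8 ≈ 69.14 mm.
Exact: f² + N·c·f − N·c·H = 0 ⇒ f = (−N·c + √((N·c)² + 4·N·c·H))/2 = (−0.288 + √19123)/2 ≈ 68.999 mm ≈ 69.0 mm.

69.0 mm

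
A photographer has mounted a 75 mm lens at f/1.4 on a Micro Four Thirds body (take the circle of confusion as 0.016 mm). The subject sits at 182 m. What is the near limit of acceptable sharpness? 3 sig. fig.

Hyperfocal distance H = f²/(N·c) + f = 75²/(1.4 × 0.016) + 75 = 5625/0.0224 + 75 ≈ 251191.1 mm ≈ 251.2 m.
Near limit Dn = s·(H − f)/(H + s − 2f) = 182000 × (251191.1 − 75) / (251191.1 + 182000 − 2 × 75) = 182000 × 251116.1 / 433041.1 ≈ 105540 mm ≈ 106 m.

106 m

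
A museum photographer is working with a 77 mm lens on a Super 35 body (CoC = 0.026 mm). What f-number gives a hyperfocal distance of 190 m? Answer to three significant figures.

f/1.20

Rearrange H = f²/(N·c) + f for N: N = f² / ((H − f)·c).
N = 77² / ((190000 − 77) × 0.026) = 5929 / 4938 ≈ 1.20.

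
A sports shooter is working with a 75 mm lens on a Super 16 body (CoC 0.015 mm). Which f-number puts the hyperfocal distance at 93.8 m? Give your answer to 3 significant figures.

f/4

Rearrange H = f²/(N·c) + f for N: N = f² / ((H − f)·c).
N = 75² / ((93800 − 75) × 0.015) = 5625 / 1406 ≈ 4.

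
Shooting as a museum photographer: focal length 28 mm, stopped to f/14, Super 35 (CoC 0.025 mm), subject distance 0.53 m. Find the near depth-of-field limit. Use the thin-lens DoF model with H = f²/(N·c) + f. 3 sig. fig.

Hyperfocal distance H = f²/(N·c) + f = 28²/(14 × 0.025) + 28 = 784/0.35 + 28 ≈ 2268.0 mm ≈ 2.268 m.
Near limit Dn = s·(H − f)/(H + s − 2f) = 530 × (2268.0 − 28) / (2268.0 + 530 − 2 × 28) = 530 × 2240.0 / 2742.0 ≈ 432.97 mm.

433 mm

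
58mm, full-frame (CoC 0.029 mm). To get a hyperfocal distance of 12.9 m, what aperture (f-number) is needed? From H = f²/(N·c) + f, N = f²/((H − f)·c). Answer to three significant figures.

Rearrange H = f²/(N·c) + f for N: N = f² / ((H − f)·c).
N = 58² / ((12900 − 58) × 0.029) = 3364 / 372.4 ≈ 9.03.

f/9.03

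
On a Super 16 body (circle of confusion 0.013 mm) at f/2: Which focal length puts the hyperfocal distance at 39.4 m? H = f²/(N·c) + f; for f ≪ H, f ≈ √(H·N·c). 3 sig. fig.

32.0 mm

From H = f²/(N·c) + f, with f ≪ H: f ≈ √(H·N·c) = √(39400 × 2 × 0.013) = √1024.4 ≈ 32.01 mm.
The +f correction barely moves this — solving exactly, f² + N·c·f − N·c·H = 0 ⇒ f = (−N·c + √((N·c)² + 4·N·c·H))/2 = (−0.026 + √4097.6)/2 ≈ 31.993 mm, so f ≈ 32.0 mm.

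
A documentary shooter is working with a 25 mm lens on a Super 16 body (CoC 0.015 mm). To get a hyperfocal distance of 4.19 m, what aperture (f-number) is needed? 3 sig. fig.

Rearrange H = f²/(N·c) + f for N: N = f² / ((H − f)·c).
N = 25² / ((4190 − 25) × 0.015) = 625 / 62.47 ≈ 10.

f/10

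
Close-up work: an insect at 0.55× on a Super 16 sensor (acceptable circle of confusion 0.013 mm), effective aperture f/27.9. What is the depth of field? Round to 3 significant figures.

2.40 mm

At magnification m, DoF ≈ 2·N_eff·c/m² = 2 × 27.9 × 0.013 / 0.55² = 0.7254 / 0.3025 ≈ 2.4 mm.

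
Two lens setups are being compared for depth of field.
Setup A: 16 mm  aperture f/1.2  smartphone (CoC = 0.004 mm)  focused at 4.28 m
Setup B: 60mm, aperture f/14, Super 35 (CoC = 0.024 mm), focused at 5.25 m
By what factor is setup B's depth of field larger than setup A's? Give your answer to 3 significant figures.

9.65

Setup A: H = 16²/(1.2×0.004) + 16 ≈ 53349.3 mm; DoF = Df − Dn = 4651.92 − 3963.15 ≈ 688.77 mm.
Setup B: H = 60²/(14×0.024) + 60 ≈ 10774.3 mm; DoF = Df − Dn = 10182.3 − 3536.8 ≈ 6645.5 mm.
Ratio = 6645.5 / 688.77 ≈ 9.65.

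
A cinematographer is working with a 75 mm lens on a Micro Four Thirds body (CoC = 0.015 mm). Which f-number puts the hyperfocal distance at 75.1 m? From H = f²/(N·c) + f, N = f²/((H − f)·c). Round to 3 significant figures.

Rearrange H = f²/(N·c) + f for N: N = f² / ((H − f)·c).
N = 75² / ((75100 − 75) × 0.015) = 5625 / 1125 ≈ 5.

f/5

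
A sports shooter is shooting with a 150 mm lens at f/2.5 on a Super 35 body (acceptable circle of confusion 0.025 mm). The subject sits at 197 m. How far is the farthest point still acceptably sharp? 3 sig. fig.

435 m

Hyperfocal distance H = f²/(N·c) + f = 150²/(2.5 × 0.025) + 150 = 22500/0.0625 + 150 ≈ 360150.0 mm ≈ 360.1 m.
Far limit Df = s·(H − f)/(H − s) = 197000 × (360150.0 − 150) / (360150.0 − 197000) = 197000 × 360000.0 / 163150.0 ≈ 434692 mm ≈ 435 m.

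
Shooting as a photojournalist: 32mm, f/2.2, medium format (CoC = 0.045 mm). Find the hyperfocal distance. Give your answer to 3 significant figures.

Hyperfocal distance H = f²/(N·c) + f = 32²/(2.2 × 0.045) + 32 = 1024/0.099 + 32 ≈ 10375.4 mm ≈ 10.4 m.

10.4 m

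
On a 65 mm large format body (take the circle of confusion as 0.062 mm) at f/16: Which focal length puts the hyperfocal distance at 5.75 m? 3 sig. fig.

75.0 mm

From H = f²/(N·c) + f, with f ≪ H: f ≈ √(H·N·c) = √(5750 × 16 × 0.062) = √5704.0 ≈ 75.52 mm.
Exact: f² + N·c·f − N·c·H = 0 ⇒ f = (−N·c + √((N·c)² + 4·N·c·H))/2 = (−0.992 + √22817)/2 ≈ 75.030 mm ≈ 75.0 mm.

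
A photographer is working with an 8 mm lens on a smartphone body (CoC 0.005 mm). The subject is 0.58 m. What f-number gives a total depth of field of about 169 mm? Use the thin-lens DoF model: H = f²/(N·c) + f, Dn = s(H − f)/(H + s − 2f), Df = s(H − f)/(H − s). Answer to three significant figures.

f/3.19

Write h = H − f = f²/(N·c). The thin-lens limits are Dn = s·h/(h + (s−f)) and Df = s·h/(h − (s−f)), so DoF = Df − Dn = 2·s·(s−f)·h / (h² − (s−f)²).
That is a quadratic in h: DoF·h² − 2·s·(s−f)·h − DoF·(s−f)² = 0 ⇒ h = (s−f)·(s + √(s² + DoF²)) / DoF = 572 × (580 + √(580² + 169²)) / 169 = 572 × (580 + 604.120) / 169 ≈ 4007.8 mm.
Then N = f²/(c·h) = 8² / (0.005 × 4007.8) = 64 / 20.039 ≈ 3.19.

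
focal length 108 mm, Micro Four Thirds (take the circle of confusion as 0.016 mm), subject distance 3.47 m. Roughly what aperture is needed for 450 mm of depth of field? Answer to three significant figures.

Write h = H − f = f²/(N·c). The thin-lens limits are Dn = s·h/(h + (s−f)) and Df = s·h/(h − (s−f)), so DoF = Df − Dn = 2·s·(s−f)·h / (h² − (s−f)²).
That is a quadratic in h: DoF·h² − 2·s·(s−f)·h − DoF·(s−f)² = 0 ⇒ h = (s−f)·(s + √(s² + DoF²)) / DoF = 3362 × (3470 + √(3470² + 450²)) / 450 = 3362 × (3470 + 3499.06) / 450 ≈ 52067 mm.
Then N = f²/(c·h) = 108² / (0.016 × 52067) = 11664 / 833.07 ≈ 14.

f/14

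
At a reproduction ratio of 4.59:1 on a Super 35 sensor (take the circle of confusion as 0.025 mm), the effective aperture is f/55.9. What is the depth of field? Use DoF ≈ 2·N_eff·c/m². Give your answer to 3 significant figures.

At magnification m, DoF ≈ 2·N_eff·c/m² = 2 × 55.9 × 0.025 / 4.59² = 2.795 / 21.07 ≈ 0.133 mm.

0.133 mm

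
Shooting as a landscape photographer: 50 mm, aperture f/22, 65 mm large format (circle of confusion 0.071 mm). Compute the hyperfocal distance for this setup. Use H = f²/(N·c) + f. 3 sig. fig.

1.65 m

Hyperfocal distance H = f²/(N·c) + f = 50²/(22 × 0.071) + 50 = 2500/1.562 + 50 ≈ 1650.5 mm ≈ 1.65 m.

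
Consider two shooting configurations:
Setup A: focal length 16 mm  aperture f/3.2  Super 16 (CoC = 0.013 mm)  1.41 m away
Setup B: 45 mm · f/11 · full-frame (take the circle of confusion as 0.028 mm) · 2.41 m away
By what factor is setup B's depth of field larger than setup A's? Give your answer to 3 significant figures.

Setup A: H = 16²/(3.2×0.013) + 16 ≈ 6169.8 mm; DoF = Df − Dn = 1822.94 − 1149.59 ≈ 673.35 mm.
Setup B: H = 45²/(11×0.028) + 45 ≈ 6619.7 mm; DoF = Df − Dn = 3763.9 − 1772.4 ≈ 1991.5 mm.
Ratio = 1991.5 / 673.35 ≈ 2.96.

2.96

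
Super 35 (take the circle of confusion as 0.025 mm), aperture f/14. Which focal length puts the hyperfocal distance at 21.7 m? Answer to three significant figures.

From H = f²/(N·c) + f, with f ≪ H: f ≈ √(H·N·c) = √(21700 × 14 × 0.025) = √7595.0 ≈ 87.15 mm.
Exact: f² + N·c·f − N·c·H = 0 ⇒ f = (−N·c + √((N·c)² + 4·N·c·H))/2 = (−0.35 + √30380)/2 ≈ 86.974 mm ≈ 87.0 mm.

87.0 mm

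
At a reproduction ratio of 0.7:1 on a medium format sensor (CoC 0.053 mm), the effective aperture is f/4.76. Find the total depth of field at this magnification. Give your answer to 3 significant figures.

1.03 mm

At magnification m, DoF ≈ 2·N_eff·c/m² = 2 × 4.76 × 0.053 / 0.7² = 0.5046 / 0.49 ≈ 1.03 mm.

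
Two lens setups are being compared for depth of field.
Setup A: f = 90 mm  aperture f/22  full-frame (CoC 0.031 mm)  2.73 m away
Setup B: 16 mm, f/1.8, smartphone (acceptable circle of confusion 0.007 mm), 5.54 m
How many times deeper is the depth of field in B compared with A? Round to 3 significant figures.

2.55

Setup A: H = 90²/(22×0.031) + 90 ≈ 11966.8 mm; DoF = Df − Dn = 3510.3 − 2233.5 ≈ 1276.8 mm.
Setup B: H = 16²/(1.8×0.007) + 16 ≈ 20333.5 mm; DoF = Df − Dn = 7608.7 − 4355.7 ≈ 3253.0 mm.
Ratio = 3253.0 / 1276.8 ≈ 2.55.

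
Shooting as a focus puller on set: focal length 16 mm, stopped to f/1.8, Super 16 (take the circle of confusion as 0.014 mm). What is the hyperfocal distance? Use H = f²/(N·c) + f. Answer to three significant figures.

10.2 m

Hyperfocal distance H = f²/(N·c) + f = 16²/(1.8 × 0.014) + 16 = 256/0.0252 + 16 ≈ 10174.7 mm ≈ 10.2 m.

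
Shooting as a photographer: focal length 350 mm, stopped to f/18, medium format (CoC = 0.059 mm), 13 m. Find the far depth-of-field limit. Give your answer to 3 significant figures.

14.6 m

Hyperfocal distance H = f²/(N·c) + f = 350²/(18 × 0.059) + 350 = 122500/1.062 + 350 ≈ 115698.4 mm ≈ 115.7 m.
Far limit Df = s·(H − f)/(H − s) = 13000 × (115698.4 − 350) / (115698.4 − 13000) = 13000 × 115348.4 / 102698.4 ≈ 14601 mm ≈ 14.6 m.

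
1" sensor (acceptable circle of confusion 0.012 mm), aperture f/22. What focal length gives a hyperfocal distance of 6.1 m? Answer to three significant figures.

40.0 mm

From H = f²/(N·c) + f, with f ≪ H: f ≈ √(H·N·c) = √(6100 × 22 × 0.012) = √1610.4 ≈ 40.13 mm.
Exact: f² + N·c·f − N·c·H = 0 ⇒ f = (−N·c + √((N·c)² + 4·N·c·H))/2 = (−0.264 + √6441.7)/2 ≈ 39.998 mm ≈ 40.0 mm.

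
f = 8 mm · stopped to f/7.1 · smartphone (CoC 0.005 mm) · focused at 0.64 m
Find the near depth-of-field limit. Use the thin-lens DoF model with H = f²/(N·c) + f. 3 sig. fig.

Hyperfocal distance H = f²/(N·c) + f = 8²/(7.1 × 0.005) + 8 = 64/0.0355 + 8 ≈ 1810.8 mm ≈ 1.811 m.
Near limit Dn = s·(H − f)/(H + s − 2f) = 640 × (1810.8 − 8) / (1810.8 + 640 − 2 × 8) = 640 × 1802.8 / 2434.8 ≈ 473.88 mm.

474 mm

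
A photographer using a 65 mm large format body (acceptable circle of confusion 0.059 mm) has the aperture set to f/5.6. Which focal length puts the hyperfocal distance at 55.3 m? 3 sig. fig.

From H = f²/(N·c) + f, with f ≪ H: f ≈ √(H·N·c) = √(55300 × 5.6 × 0.059) = √18271 ≈ 135.2 mm.
The +f correction barely moves this — solving exactly, f² + N·c·f − N·c·H = 0 ⇒ f = (−N·c + √((N·c)² + 4·N·c·H))/2 = (−0.3304 + √73085)/2 ≈ 135.01 mm, so f ≈ 135 mm.

135 mm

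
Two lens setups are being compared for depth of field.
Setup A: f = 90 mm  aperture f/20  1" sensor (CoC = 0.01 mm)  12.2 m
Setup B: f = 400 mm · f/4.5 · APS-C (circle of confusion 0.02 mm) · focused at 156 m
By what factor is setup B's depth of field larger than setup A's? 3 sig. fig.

Setup A: H = 90²/(20×0.01) + 90 ≈ 40590.0 mm; DoF = Df − Dn = 17404.0 − 9391.8 ≈ 8012.2 mm.
Setup B: H = 400²/(4.5×0.02) + 400 ≈ 1778177.8 mm; DoF = Df − Dn = 170964 − 143445 ≈ 27519 mm.
Ratio = 27519 / 8012.2 ≈ 3.43.

3.43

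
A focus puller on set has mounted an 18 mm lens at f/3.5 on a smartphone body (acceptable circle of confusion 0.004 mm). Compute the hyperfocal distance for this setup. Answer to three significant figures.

Hyperfocal distance H = f²/(N·c) + f = 18²/(3.5 × 0.004) + 18 = 324/0.014 + 18 ≈ 23160.9 mm ≈ 23.2 m.

23.2 m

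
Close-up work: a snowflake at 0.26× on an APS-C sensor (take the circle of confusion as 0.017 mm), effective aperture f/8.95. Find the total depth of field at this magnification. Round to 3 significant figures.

4.50 mm

At magnification m, DoF ≈ 2·N_eff·c/m² = 2 × 8.95 × 0.017 / 0.26² = 0.3043 / 0.0676 ≈ 4.5 mm.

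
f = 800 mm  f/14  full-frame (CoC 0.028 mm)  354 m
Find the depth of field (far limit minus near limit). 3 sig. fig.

161 m

Hyperfocal distance H = f²/(N·c) + f = 800²/(14 × 0.028) + 800 = 640000/0.392 + 800 ≈ 1633453.1 mm ≈ 1633 m.
Near limit Dn = s·(H − f)/(H + s − 2f) = 354000 × (1633453.1 − 800) / (1633453.1 + 354000 − 2 × 800) = 354000 × 1632653.1 / 1985853.1 ≈ 291038 mm.
Far limit Df = s·(H − f)/(H − s) = 354000 × (1633453.1 − 800) / (1633453.1 − 354000) = 354000 × 1632653.1 / 1279453.1 ≈ 451724 mm.
Depth of field = Df − Dn = 451724 − 291038 ≈ 160686 mm ≈ 161 m.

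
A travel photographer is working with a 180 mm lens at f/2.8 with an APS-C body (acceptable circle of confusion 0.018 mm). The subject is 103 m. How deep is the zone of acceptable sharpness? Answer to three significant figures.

33.8 m

Hyperfocal distance H = f²/(N·c) + f = 180²/(2.8 × 0.018) + 180 = 32400/0.0504 + 180 ≈ 643037.1 mm ≈ 643.0 m.
Near limit Dn = s·(H − f)/(H + s − 2f) = 103000 × (643037.1 − 180) / (643037.1 + 103000 − 2 × 180) = 103000 × 642857.1 / 745677.1 ≈ 88798 mm.
Far limit Df = s·(H − f)/(H − s) = 103000 × (643037.1 − 180) / (643037.1 − 103000) = 103000 × 642857.1 / 540037.1 ≈ 122611 mm.
Depth of field = Df − Dn = 122611 − 88798 ≈ 33813 mm ≈ 33.8 m.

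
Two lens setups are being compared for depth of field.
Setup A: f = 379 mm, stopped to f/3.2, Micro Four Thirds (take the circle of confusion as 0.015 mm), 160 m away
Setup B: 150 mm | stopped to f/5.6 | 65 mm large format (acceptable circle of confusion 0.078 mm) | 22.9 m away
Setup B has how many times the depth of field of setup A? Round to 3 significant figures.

1.47

Setup A: H = 379²/(3.2×0.015) + 379 ≈ 2992899.8 mm; DoF = Df − Dn = 169015 − 151898 ≈ 17117 mm.
Setup B: H = 150²/(5.6×0.078) + 150 ≈ 51661.0 mm; DoF = Df − Dn = 41014 − 15885 ≈ 25129 mm.
Ratio = 25129 / 17117 ≈ 1.47.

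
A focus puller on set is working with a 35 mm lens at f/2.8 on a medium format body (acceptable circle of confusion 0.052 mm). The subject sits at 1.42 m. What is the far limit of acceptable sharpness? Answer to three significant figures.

Hyperfocal distance H = f²/(N·c) + f = 35²/(2.8 × 0.052) + 35 = 1225/0.1456 + 35 ≈ 8448.5 mm ≈ 8.448 m.
Far limit Df = s·(H − f)/(H − s) = 1420 × (8448.5 − 35) / (8448.5 − 1420) = 1420 × 8413.5 / 7028.5 ≈ 1699.8 mm ≈ 1.70 m.

1.70 m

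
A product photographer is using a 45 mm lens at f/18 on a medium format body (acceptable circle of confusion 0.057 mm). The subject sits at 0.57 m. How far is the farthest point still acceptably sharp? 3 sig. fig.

Hyperfocal distance H = f²/(N·c) + f = 45²/(18 × 0.057) + 45 = 2025/1.026 + 45 ≈ 2018.7 mm ≈ 2.019 m.
Far limit Df = s·(H − f)/(H − s) = 570 × (2018.7 − 45) / (2018.7 − 570) = 570 × 1973.7 / 1448.7 ≈ 776.57 mm ≈ 0.777 m.

0.777 m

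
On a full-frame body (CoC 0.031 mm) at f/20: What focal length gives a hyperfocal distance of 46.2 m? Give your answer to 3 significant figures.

From H = f²/(N·c) + f, with f ≪ H: f ≈ √(H·N·c) = √(46200 × 20 × 0.031) = √28644 ≈ 169.2 mm.
The +f correction barely moves this — solving exactly, f² + N·c·f − N·c·H = 0 ⇒ f = (−N·c + √((N·c)² + 4·N·c·H))/2 = (−0.62 + √114576)/2 ≈ 168.94 mm, so f ≈ 169 mm.

169 mm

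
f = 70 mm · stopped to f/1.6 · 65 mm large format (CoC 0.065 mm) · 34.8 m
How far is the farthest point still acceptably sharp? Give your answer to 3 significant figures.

132 m

Hyperfocal distance H = f²/(N·c) + f = 70²/(1.6 × 0.065) + 70 = 4900/0.104 + 70 ≈ 47185.4 mm ≈ 47.19 m.
Far limit Df = s·(H − f)/(H − s) = 34800 × (47185.4 − 70) / (47185.4 − 34800) = 34800 × 47115.4 / 12385.4 ≈ 132383 mm ≈ 132 m.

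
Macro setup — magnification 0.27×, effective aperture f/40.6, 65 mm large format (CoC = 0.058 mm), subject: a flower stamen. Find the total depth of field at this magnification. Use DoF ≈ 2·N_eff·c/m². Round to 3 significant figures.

64.6 mm

At magnification m, DoF ≈ 2·N_eff·c/m² = 2 × 40.6 × 0.058 / 0.27² = 4.71 / 0.0729 ≈ 64.6 mm.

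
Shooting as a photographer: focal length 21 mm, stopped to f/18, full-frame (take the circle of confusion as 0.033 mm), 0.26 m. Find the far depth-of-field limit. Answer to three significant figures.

383 mm

Hyperfocal distance H = f²/(N·c) + f = 21²/(18 × 0.033) + 21 = 441/0.594 + 21 ≈ 763.4 mm ≈ 0.763 m.
Far limit Df = s·(H − f)/(H − s) = 260 × (763.4 − 21) / (763.4 − 260) = 260 × 742.4 / 503.4 ≈ 383.43 mm.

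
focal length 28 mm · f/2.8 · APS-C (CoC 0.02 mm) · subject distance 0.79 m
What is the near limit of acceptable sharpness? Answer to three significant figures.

Hyperfocal distance H = f²/(N·c) + f = 28²/(2.8 × 0.02) + 28 = 784/0.056 + 28 ≈ 14028.0 mm ≈ 14.03 m.
Near limit Dn = s·(H − f)/(H + s − 2f) = 790 × (14028.0 − 28) / (14028.0 + 790 − 2 × 28) = 790 × 14000.0 / 14762.0 ≈ 749.22 mm ≈ 0.749 m.

0.749 m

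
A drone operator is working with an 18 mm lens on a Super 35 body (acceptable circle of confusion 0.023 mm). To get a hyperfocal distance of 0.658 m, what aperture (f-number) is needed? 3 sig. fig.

f/22

Rearrange H = f²/(N·c) + f for N: N = f² / ((H − f)·c).
N = 18² / ((658 − 18) × 0.023) = 324 / 14.72 ≈ 22.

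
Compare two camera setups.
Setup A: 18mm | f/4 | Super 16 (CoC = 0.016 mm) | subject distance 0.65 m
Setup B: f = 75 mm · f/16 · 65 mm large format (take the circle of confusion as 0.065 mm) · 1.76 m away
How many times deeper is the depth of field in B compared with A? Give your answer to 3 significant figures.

7.37

Setup A: H = 18²/(4×0.016) + 18 ≈ 5080.5 mm; DoF = Df − Dn = 742.72 − 577.86 ≈ 164.86 mm.
Setup B: H = 75²/(16×0.065) + 75 ≈ 5483.7 mm; DoF = Df − Dn = 2556.4 − 1341.9 ≈ 1214.5 mm.
Ratio = 1214.5 / 164.86 ≈ 7.37.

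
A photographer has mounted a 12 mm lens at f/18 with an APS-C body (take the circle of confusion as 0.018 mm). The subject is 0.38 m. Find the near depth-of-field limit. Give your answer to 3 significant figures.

208 mm

Hyperfocal distance H = f²/(N·c) + f = 12²/(18 × 0.018) + 12 = 144/0.324 + 12 ≈ 456.4 mm ≈ 0.456 m.
Near limit Dn = s·(H − f)/(H + s − 2f) = 380 × (456.4 − 12) / (456.4 + 380 − 2 × 12) = 380 × 444.4 / 812.4 ≈ 207.88 mm.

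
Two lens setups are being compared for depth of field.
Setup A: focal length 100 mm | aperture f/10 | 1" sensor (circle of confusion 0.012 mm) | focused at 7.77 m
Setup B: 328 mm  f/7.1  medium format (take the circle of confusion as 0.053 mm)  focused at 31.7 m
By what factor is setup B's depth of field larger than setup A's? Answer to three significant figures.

Setup A: H = 100²/(10×0.012) + 100 ≈ 83433.3 mm; DoF = Df − Dn = 8557.6 − 7115.1 ≈ 1442.5 mm.
Setup B: H = 328²/(7.1×0.053) + 328 ≈ 286227.5 mm; DoF = Df − Dn = 35607.2 − 28565.5 ≈ 7041.7 mm.
Ratio = 7041.7 / 1442.5 ≈ 4.88.

4.88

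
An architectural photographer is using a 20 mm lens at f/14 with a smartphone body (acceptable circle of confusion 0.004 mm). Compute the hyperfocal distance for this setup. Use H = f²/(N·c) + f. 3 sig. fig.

7.16 m

Hyperfocal distance H = f²/(N·c) + f = 20²/(14 × 0.004) + 20 = 400/0.056 + 20 ≈ 7162.9 mm ≈ 7.16 m.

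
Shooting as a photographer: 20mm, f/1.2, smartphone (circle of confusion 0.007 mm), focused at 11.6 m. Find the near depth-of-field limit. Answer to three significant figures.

Hyperfocal distance H = f²/(N·c) + f = 20²/(1.2 × 0.007) + 20 = 400/0.0084 + 20 ≈ 47639.0 mm ≈ 47.64 m.
Near limit Dn = s·(H − f)/(H + s − 2f) = 11600 × (47639.0 − 20) / (47639.0 + 11600 − 2 × 20) = 11600 × 47619.0 / 59199.0 ≈ 9330.9 mm ≈ 9.33 m.

9.33 m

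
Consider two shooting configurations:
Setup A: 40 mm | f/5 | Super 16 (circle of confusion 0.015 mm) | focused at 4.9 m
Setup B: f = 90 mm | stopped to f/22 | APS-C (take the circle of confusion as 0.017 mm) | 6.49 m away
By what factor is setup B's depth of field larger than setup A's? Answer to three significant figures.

Setup A: H = 40²/(5×0.015) + 40 ≈ 21373.3 mm; DoF = Df − Dn = 6345.6 − 3990.8 ≈ 2354.8 mm.
Setup B: H = 90²/(22×0.017) + 90 ≈ 21747.8 mm; DoF = Df − Dn = 9212.3 − 5009.6 ≈ 4202.7 mm.
Ratio = 4202.7 / 2354.8 ≈ 1.78.

1.78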